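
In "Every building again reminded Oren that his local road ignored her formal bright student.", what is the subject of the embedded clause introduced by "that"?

his local road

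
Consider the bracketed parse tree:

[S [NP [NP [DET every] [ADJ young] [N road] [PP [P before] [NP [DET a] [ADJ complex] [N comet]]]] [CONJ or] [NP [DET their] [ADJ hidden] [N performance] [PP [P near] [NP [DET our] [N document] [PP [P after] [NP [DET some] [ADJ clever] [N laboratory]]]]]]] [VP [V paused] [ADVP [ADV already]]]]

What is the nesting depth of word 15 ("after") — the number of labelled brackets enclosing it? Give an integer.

7

The word sits inside P, which is inside PP, inside NP, inside PP, inside NP, inside NP, inside S — 7 brackets in all.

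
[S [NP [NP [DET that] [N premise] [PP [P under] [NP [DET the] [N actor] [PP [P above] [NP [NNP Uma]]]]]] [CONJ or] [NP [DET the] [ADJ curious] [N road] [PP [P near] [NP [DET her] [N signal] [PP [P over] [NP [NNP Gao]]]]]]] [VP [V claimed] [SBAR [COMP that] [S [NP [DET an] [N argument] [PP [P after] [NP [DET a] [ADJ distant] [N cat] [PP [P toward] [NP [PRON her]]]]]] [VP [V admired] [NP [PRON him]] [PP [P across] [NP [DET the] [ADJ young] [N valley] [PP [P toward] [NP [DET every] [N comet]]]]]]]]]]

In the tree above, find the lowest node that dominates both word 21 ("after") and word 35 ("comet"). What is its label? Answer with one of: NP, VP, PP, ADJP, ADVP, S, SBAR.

S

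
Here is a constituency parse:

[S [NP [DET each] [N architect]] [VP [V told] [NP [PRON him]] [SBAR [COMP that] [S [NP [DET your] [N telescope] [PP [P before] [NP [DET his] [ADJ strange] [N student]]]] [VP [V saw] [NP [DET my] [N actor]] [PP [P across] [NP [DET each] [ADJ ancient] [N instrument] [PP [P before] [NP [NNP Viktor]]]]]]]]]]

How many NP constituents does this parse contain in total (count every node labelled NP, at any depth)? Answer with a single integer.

7

The NP constituents are: [NP each architect]; [NP him]; [NP your telescope before his strange student]; [NP his strange student]; [NP my actor]; [NP each ancient instrument before Viktor] …. Total: 7.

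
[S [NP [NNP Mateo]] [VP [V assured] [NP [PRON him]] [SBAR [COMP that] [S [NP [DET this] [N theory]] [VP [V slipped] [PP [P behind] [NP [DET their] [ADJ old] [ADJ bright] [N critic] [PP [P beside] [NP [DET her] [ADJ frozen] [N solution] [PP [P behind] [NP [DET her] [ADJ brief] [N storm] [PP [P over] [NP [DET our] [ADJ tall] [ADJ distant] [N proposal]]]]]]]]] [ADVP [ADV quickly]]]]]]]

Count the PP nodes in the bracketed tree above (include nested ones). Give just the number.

4

Listing each PP by its span: [PP behind their old bright critic beside her frozen solution behind her brief storm over our tall distant proposal]; [PP beside her frozen solution behind her brief storm over our tall distant proposal]; [PP behind her brief storm over our tall distant proposal]; [PP over our tall distant proposal] — that makes 4.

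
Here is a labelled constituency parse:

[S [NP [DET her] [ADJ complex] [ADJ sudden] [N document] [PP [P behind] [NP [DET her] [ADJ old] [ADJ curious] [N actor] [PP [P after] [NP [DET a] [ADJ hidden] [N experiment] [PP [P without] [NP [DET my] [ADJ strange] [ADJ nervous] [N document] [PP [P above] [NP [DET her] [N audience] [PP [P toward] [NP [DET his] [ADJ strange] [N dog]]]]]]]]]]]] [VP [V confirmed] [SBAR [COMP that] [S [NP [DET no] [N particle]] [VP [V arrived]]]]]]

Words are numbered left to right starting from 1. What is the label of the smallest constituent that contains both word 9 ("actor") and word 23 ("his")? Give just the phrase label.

Both words fall inside [NP her old curious actor after a hidden experiment without my strange nervous document above her audience toward his strange dog] (words 6–25), and no smaller constituent contains them both. Label: NP.

NP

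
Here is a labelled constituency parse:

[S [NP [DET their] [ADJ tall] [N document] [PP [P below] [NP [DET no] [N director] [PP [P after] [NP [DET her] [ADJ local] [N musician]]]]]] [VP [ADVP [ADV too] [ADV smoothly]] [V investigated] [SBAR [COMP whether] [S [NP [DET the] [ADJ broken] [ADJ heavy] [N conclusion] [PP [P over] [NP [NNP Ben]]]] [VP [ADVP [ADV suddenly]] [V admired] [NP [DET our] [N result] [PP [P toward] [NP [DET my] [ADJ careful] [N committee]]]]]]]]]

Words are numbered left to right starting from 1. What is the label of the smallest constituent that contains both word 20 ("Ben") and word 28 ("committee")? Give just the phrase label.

S

The smallest bracket enclosing both words is [S the broken heavy conclusion over Ben suddenly admired our result toward my careful committee], so the label is S.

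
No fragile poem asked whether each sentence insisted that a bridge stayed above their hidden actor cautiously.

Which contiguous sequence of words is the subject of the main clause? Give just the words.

"no fragile poem" is the NP that combines with the VP headed by "asked" to form the main clause — the subject.

no fragile poem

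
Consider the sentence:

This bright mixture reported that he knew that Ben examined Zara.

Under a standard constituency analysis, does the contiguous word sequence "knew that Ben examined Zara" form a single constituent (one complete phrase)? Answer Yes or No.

Yes

The sequence corresponds to a single VP node — the verb phrase "knew that Ben examined Zara".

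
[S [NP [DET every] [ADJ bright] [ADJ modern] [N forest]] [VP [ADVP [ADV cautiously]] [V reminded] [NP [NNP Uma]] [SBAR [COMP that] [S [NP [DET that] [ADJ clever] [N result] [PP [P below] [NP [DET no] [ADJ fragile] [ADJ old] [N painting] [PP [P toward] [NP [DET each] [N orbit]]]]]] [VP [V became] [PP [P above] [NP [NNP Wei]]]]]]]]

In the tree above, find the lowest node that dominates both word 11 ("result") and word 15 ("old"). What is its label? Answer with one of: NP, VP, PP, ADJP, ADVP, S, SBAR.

NP

The smallest bracket enclosing both words is [NP that clever result below no fragile old painting toward each orbit], so the label is NP.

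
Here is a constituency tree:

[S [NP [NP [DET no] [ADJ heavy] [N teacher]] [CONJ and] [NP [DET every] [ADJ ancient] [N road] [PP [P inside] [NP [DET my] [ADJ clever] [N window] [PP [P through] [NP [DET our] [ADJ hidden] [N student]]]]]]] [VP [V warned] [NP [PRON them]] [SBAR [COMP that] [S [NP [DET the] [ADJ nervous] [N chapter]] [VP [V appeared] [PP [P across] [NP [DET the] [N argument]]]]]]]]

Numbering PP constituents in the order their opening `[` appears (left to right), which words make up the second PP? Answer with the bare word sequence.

through our hidden student

Opening `[PP` markers occur at word positions 8, 12, 23; the second of these opens the constituent [PP through our hidden student].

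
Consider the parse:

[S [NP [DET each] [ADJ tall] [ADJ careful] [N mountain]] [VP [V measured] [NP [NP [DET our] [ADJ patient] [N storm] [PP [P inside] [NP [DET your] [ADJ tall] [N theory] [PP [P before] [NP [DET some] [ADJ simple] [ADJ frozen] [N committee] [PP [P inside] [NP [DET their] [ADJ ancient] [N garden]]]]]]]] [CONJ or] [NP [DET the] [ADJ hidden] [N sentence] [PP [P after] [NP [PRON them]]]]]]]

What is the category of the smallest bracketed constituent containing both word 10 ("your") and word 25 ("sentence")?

The smallest bracket enclosing both words is [NP our patient storm inside your tall theory before some simple frozen committee inside their ancient garden or the hidden sentence after them], so the label is NP.

NP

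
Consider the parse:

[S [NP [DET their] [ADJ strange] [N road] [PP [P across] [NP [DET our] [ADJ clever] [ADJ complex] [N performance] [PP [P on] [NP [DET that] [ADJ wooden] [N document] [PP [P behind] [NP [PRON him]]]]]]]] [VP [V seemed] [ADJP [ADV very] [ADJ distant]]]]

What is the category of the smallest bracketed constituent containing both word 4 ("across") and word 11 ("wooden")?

Both words fall inside [PP across our clever complex performance on that wooden document behind him] (words 4–14), and no smaller constituent contains them both. Label: PP.

PP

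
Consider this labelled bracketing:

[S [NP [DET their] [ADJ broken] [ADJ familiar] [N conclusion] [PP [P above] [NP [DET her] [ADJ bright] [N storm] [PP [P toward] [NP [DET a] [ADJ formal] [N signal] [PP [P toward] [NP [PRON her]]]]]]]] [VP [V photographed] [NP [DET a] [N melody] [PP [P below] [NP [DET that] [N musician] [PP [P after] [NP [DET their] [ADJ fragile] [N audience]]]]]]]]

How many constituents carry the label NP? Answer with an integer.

7

Listing each NP by its span: [NP their broken familiar conclusion above her bright storm toward a formal signal toward her]; [NP her bright storm toward a formal signal toward her]; [NP a formal signal toward her]; [NP her]; [NP a melody below that musician after their fragile audience]; [NP that musician after their fragile audience] … — that makes 7.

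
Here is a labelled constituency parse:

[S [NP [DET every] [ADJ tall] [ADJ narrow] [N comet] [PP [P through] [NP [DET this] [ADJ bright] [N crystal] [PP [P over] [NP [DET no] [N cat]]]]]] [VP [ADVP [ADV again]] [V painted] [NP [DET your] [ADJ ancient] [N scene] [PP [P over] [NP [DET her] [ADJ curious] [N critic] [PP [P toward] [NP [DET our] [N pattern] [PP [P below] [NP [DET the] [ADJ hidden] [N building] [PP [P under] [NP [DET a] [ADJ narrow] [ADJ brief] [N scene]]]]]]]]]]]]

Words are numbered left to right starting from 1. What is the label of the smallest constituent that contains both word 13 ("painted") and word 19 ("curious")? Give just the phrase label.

VP

The smallest bracket enclosing both words is [VP again painted your ancient scene over her curious critic toward our pattern below the hidden building under a narrow brief scene], so the label is VP.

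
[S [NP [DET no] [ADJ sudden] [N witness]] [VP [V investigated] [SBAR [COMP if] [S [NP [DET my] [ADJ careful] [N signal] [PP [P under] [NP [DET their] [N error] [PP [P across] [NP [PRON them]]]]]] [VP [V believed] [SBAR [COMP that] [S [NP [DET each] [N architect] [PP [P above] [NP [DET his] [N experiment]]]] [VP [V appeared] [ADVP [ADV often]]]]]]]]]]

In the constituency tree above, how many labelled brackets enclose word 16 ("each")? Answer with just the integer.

Counting open brackets not yet closed at "each": [S [VP [SBAR [S [VP [SBAR [S [NP [DET = 9.

9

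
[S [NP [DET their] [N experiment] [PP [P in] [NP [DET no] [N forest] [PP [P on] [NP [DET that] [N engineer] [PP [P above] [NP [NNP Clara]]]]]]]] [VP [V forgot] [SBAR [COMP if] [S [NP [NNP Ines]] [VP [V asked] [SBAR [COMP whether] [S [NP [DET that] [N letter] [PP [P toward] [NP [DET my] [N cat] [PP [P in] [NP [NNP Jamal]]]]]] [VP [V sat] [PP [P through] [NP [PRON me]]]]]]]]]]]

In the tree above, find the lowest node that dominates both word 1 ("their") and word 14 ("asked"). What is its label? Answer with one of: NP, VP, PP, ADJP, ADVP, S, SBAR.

Both words fall inside [S their experiment in no forest on that engineer above Clara forgot if Ines asked whether that letter toward my cat in Jamal sat through me] (words 1–25), and no smaller constituent contains them both. Label: S.

S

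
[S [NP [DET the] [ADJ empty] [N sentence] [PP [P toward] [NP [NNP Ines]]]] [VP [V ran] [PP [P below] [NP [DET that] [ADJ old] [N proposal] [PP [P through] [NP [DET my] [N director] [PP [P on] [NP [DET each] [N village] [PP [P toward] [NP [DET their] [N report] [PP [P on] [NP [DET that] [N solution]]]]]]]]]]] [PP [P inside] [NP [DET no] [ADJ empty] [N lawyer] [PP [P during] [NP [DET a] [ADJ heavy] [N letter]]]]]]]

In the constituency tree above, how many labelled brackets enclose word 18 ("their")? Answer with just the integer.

The word sits inside DET, which is inside NP, inside PP, inside NP, inside PP, inside NP, inside PP, inside NP, inside PP, inside VP, inside S — 11 brackets in all.

11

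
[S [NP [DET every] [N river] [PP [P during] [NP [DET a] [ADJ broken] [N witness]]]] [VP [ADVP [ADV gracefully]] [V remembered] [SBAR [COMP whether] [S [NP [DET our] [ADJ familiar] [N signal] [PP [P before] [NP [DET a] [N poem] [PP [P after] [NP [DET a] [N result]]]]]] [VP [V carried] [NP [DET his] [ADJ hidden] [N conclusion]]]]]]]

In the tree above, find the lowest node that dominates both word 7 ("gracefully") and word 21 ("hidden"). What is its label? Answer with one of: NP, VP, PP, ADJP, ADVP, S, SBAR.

VP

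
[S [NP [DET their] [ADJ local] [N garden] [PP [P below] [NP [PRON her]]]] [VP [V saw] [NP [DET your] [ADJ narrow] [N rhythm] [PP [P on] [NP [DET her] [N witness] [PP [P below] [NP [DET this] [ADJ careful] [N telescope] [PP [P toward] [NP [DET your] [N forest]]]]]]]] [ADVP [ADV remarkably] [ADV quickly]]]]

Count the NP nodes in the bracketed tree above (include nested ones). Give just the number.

6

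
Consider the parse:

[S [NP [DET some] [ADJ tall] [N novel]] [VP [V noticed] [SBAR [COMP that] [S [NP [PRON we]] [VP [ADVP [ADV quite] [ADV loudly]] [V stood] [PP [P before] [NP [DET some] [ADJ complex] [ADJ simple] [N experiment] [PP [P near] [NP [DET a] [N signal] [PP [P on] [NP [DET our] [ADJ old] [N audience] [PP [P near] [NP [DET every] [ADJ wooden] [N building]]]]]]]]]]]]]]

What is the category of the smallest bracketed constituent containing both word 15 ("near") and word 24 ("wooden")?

PP

Both words fall inside [PP near a signal on our old audience near every wooden building] (words 15–25), and no smaller constituent contains them both. Label: PP.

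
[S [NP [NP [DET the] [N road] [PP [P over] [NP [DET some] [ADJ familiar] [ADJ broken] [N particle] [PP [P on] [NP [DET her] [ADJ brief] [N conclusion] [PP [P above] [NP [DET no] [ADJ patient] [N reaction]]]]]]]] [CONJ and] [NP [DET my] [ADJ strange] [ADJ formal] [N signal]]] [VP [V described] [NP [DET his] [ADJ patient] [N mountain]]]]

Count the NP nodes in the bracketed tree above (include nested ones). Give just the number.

7

Scanning left to right, an opening `[NP` appears at word positions 1, 1, 4, 9, 13, 17, 22 — 7 in total.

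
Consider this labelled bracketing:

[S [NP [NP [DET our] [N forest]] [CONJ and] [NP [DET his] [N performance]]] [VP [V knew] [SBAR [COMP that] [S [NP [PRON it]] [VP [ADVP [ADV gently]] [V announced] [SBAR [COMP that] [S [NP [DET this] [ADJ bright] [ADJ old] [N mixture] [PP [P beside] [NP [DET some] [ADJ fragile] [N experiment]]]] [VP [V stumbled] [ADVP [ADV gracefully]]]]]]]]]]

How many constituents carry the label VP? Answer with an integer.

Scanning left to right, an opening `[VP` appears at word positions 6, 9, 20 — 3 in total.

3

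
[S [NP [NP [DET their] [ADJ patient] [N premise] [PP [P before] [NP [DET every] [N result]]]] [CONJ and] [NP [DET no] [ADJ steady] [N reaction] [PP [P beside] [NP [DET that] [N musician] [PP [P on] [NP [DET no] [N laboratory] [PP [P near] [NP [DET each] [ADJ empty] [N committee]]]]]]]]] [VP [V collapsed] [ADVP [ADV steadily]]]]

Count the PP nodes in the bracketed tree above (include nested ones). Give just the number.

Scanning left to right, an opening `[PP` appears at word positions 4, 11, 14, 17 — 4 in total.

4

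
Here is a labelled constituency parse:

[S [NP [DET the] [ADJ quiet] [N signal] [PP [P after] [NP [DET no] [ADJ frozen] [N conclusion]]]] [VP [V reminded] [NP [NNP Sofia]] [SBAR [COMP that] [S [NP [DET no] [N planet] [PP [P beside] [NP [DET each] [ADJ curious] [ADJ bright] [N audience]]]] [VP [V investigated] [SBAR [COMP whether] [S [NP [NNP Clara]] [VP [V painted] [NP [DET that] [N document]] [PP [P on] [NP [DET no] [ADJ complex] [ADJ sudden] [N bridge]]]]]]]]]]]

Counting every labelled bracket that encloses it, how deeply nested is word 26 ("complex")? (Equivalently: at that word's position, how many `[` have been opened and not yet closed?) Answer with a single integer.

Path from the root down to the word: S → VP → SBAR → S → VP → SBAR → S → VP → PP → NP → ADJ. That is 11 enclosing brackets.

11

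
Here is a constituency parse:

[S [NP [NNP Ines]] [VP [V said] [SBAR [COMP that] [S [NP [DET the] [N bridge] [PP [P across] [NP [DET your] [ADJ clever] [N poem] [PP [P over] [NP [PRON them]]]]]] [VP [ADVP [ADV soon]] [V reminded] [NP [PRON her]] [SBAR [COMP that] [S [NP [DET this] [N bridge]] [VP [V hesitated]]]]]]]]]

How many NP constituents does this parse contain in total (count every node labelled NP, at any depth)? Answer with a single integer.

6

Listing each NP by its span: [NP Ines]; [NP the bridge across your clever poem over them]; [NP your clever poem over them]; [NP them]; [NP her]; [NP this bridge] — that makes 6.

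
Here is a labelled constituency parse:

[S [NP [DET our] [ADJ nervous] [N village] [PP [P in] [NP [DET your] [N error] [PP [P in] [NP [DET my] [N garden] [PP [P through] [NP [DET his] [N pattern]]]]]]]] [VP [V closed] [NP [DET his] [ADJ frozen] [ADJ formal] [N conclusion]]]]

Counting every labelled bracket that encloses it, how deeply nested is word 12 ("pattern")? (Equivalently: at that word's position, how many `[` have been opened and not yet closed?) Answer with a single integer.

The word sits inside N, which is inside NP, inside PP, inside NP, inside PP, inside NP, inside PP, inside NP, inside S — 9 brackets in all.

9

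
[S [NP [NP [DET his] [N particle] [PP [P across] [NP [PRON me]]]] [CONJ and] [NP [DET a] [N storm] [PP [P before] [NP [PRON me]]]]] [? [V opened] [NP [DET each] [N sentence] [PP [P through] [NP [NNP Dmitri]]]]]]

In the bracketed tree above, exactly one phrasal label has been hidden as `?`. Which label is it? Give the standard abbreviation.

VP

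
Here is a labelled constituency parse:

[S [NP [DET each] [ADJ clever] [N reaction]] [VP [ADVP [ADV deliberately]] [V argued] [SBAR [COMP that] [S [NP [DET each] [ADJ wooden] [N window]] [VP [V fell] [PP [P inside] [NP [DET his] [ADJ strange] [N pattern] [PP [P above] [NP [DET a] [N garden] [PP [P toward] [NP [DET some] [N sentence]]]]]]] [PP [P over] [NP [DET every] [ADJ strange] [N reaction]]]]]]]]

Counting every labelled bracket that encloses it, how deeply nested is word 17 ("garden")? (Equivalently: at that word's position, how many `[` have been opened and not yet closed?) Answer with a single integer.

Counting open brackets not yet closed at "garden": [S [VP [SBAR [S [VP [PP [NP [PP [NP [N = 10.

10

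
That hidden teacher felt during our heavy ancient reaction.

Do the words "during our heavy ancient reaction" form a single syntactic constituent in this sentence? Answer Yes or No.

Yes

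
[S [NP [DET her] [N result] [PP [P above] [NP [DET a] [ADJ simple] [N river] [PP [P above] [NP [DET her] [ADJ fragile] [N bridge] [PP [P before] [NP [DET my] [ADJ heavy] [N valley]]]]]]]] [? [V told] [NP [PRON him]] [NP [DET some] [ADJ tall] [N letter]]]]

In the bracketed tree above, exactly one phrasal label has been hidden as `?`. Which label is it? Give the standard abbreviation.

VP

A constituent whose immediate children are V 'told', NP, NP is a verb phrase: VP.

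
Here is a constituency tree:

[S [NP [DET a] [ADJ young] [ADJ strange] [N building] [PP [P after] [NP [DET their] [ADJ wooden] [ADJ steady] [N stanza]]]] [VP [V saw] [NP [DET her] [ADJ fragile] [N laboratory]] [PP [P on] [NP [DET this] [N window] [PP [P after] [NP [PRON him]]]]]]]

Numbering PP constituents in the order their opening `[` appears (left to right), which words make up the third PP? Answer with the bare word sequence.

In left-to-right order the PP constituents are "after their wooden steady stanza"; "on this window after him"; "after him". Number 3 is "after him".

after him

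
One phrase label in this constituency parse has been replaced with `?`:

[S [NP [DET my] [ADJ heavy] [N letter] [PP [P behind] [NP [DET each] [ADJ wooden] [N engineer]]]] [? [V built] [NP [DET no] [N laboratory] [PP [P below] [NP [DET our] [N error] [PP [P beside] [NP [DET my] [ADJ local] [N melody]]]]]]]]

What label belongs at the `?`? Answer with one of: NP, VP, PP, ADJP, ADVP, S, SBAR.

Looking at what the `?` directly dominates — V 'built', NP — this is a verb phrase (VP).

VP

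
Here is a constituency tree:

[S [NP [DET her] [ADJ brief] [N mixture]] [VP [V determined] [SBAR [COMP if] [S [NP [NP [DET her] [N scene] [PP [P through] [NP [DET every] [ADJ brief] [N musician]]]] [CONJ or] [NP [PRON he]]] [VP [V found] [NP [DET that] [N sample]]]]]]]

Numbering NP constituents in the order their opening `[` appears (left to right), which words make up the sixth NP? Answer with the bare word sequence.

that sample

The NP opening brackets appear, in order, over: "her brief mixture"; "her scene through every brief musician or he"; "her scene through every brief musician"; "every brief musician"; "he"; "that sample". The sixth one spans "that sample".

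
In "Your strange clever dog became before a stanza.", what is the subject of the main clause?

your strange clever dog

In the main clause the verb is "became"; the NP preceding it, "your strange clever dog", is the subject.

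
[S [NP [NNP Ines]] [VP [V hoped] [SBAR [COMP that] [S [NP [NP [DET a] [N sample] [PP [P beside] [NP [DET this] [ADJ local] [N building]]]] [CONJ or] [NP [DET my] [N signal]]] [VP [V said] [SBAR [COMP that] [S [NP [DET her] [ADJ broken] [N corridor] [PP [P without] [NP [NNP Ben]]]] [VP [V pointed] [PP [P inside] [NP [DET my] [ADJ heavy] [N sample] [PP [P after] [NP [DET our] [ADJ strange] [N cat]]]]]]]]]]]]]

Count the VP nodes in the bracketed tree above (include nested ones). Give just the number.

The VP constituents are: [VP hoped that a sample beside this local building or my signal said that her broken corridor without Ben pointed inside my heavy sample after our strange cat]; [VP said that her broken corridor without Ben pointed inside my heavy sample after our strange cat]; [VP pointed inside my heavy sample after our strange cat]. Total: 3.

3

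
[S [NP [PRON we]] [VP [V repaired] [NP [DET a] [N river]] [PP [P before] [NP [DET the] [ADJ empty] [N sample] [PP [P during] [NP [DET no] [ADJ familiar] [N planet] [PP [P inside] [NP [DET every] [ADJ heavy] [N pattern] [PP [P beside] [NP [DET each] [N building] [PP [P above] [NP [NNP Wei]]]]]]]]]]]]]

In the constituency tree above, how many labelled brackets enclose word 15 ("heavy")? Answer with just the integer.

Counting open brackets not yet closed at "heavy": [S [VP [PP [NP [PP [NP [PP [NP [ADJ = 9.

9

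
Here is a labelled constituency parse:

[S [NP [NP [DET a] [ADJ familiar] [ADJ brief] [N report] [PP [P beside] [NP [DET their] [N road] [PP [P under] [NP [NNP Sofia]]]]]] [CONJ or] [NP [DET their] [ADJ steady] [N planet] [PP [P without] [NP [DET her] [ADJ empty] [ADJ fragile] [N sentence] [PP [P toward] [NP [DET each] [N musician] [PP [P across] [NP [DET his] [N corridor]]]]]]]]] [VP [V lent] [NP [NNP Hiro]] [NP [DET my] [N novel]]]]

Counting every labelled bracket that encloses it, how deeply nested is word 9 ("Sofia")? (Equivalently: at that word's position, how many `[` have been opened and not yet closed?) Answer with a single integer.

8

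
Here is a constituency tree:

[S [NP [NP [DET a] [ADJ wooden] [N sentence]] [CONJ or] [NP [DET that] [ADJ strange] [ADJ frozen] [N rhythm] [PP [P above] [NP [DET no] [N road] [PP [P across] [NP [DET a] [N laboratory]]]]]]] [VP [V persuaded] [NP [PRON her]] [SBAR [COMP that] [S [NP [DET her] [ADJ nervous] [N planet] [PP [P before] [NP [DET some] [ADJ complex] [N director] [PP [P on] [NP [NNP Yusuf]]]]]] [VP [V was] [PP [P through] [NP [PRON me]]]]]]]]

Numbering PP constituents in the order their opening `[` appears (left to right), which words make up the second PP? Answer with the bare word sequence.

across a laboratory

In left-to-right order the PP constituents are "above no road across a laboratory"; "across a laboratory"; "before some complex director on Yusuf"; "on Yusuf"; "through me". Number 2 is "across a laboratory".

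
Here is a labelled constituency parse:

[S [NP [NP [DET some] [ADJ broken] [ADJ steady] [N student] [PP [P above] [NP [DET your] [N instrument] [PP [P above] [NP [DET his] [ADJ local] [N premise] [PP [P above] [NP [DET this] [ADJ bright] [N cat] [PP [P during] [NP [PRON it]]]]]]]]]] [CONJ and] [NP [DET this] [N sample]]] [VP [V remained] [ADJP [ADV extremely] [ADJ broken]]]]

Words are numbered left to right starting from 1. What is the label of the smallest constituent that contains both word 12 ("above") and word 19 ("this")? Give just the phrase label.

NP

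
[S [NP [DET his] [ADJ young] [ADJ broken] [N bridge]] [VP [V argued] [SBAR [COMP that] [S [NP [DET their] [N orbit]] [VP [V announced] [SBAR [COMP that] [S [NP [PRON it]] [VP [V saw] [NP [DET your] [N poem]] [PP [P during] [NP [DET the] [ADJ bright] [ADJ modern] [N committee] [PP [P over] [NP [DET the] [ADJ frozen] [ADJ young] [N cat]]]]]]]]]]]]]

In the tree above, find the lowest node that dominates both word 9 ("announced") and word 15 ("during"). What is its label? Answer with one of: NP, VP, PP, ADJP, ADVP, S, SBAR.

Both words fall inside [VP announced that it saw your poem during the bright modern committee over the frozen young cat] (words 9–24), and no smaller constituent contains them both. Label: VP.

VP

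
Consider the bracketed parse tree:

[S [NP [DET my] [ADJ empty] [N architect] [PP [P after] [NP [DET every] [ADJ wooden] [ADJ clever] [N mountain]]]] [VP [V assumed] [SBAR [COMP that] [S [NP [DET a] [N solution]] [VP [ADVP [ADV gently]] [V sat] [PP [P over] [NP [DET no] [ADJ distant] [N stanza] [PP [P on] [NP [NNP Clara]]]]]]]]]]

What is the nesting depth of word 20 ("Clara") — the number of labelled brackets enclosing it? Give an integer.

10

Path from the root down to the word: S → VP → SBAR → S → VP → PP → NP → PP → NP → NNP. That is 10 enclosing brackets.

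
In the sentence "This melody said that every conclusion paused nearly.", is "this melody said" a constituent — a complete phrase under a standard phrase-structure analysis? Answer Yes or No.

No

The sequence begins inside the noun phrase "this melody" and ends inside the verb phrase "said that every conclusion paused nearly"; it crosses a phrase boundary, so no single node in the tree spans exactly those words.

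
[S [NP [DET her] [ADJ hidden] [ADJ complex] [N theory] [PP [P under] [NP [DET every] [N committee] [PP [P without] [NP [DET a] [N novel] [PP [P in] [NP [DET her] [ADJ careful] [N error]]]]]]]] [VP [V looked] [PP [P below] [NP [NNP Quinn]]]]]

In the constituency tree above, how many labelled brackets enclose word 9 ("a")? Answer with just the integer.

7

Counting open brackets not yet closed at "a": [S [NP [PP [NP [PP [NP [DET = 7.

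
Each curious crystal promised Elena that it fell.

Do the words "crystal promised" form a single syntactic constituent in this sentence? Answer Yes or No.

No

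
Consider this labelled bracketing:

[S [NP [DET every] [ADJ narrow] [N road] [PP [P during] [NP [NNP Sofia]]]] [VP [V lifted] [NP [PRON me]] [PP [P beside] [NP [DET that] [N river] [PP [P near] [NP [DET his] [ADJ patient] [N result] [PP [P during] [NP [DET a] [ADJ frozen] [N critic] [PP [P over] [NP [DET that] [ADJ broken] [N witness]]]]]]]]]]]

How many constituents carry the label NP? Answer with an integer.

7

The NP constituents are: [NP every narrow road during Sofia]; [NP Sofia]; [NP me]; [NP that river near his patient result during a frozen critic over that broken witness]; [NP his patient result during a frozen critic over that broken witness]; [NP a frozen critic over that broken witness] …. Total: 7.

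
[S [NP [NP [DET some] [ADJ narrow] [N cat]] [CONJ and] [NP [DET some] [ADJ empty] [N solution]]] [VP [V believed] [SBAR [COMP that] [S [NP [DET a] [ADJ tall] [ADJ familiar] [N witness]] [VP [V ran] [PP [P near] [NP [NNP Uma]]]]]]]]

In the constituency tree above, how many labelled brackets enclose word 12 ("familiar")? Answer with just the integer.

The word sits inside ADJ, which is inside NP, inside S, inside SBAR, inside VP, inside S — 6 brackets in all.

6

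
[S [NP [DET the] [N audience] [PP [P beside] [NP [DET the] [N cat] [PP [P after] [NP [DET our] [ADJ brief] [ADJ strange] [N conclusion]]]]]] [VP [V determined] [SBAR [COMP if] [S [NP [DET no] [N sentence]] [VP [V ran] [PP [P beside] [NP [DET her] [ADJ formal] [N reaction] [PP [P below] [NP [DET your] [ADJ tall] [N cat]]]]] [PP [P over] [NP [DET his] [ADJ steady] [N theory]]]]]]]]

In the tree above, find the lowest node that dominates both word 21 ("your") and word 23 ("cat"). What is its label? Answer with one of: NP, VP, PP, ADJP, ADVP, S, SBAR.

NP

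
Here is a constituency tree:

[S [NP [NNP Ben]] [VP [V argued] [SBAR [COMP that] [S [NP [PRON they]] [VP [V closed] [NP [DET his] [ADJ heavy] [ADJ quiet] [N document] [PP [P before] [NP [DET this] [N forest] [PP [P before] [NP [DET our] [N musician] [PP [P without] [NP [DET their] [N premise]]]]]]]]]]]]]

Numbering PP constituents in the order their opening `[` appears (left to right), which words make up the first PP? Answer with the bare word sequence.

before this forest before our musician without their premise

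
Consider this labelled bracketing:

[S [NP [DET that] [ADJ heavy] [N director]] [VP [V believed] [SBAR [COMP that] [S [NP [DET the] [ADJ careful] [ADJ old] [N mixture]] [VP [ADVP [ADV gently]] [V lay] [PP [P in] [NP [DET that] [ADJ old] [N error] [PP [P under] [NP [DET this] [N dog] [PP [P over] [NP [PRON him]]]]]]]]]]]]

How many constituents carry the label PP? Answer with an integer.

Listing each PP by its span: [PP in that old error under this dog over him]; [PP under this dog over him]; [PP over him] — that makes 3.

3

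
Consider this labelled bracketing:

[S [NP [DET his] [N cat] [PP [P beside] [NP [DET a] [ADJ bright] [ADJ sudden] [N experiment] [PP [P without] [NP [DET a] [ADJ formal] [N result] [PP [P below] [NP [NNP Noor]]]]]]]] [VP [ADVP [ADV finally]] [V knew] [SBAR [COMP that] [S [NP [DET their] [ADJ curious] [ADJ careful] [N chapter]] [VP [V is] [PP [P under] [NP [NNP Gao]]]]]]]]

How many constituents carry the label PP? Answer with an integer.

4

Scanning left to right, an opening `[PP` appears at word positions 3, 8, 12, 22 — 4 in total.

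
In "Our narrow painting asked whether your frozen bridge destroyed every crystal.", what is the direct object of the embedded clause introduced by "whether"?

every crystal

Within the embedded clause introduced by "whether", the direct object of "destroyed" is "every crystal".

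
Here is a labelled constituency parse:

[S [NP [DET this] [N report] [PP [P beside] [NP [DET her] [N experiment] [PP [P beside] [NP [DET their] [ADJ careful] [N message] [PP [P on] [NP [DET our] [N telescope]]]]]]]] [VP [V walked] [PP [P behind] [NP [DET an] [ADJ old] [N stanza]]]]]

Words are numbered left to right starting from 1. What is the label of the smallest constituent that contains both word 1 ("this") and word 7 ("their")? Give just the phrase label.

NP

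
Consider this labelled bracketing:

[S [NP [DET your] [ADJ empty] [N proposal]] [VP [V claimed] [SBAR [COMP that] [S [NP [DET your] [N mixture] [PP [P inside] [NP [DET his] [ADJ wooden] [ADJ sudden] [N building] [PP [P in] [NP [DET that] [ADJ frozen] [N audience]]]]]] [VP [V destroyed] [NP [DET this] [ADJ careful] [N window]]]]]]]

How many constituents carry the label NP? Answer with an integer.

The NP constituents are: [NP your empty proposal]; [NP your mixture inside his wooden sudden building in that frozen audience]; [NP his wooden sudden building in that frozen audience]; [NP that frozen audience]; [NP this careful window]. Total: 5.

5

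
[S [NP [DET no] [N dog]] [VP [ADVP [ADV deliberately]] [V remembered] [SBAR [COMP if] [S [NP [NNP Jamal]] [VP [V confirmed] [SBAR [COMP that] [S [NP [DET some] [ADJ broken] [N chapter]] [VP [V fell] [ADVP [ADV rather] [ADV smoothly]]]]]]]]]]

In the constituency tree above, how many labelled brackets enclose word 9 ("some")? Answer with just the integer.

9

Path from the root down to the word: S → VP → SBAR → S → VP → SBAR → S → NP → DET. That is 9 enclosing brackets.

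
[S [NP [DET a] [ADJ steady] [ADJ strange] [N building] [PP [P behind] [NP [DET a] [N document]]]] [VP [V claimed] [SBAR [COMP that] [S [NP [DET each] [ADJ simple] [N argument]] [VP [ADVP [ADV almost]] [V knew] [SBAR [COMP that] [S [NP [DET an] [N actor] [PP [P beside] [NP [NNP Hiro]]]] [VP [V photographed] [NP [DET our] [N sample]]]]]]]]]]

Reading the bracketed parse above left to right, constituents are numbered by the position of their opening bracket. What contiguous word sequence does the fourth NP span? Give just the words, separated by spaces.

In left-to-right order the NP constituents are "a steady strange building behind a document"; "a document"; "each simple argument"; "an actor beside Hiro"; "Hiro"; "our sample". Number 4 is "an actor beside Hiro".

an actor beside Hiro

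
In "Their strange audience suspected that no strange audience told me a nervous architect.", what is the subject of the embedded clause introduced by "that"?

The subject of the embedded clause introduced by "that" is the NP immediately before the verb "told": "no strange audience".

no strange audience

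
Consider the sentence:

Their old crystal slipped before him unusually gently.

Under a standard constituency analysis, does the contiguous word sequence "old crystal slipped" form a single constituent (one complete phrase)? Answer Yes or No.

No

The sequence begins inside the noun phrase "their old crystal" and ends inside the verb phrase "slipped before him unusually gently"; it crosses a phrase boundary, so no single node in the tree spans exactly those words.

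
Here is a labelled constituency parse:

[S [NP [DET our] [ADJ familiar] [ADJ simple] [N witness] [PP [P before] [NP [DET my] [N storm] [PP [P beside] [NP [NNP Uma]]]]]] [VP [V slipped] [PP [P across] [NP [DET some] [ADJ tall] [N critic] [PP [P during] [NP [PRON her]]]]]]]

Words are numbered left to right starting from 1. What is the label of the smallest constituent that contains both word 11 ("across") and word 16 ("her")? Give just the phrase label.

PP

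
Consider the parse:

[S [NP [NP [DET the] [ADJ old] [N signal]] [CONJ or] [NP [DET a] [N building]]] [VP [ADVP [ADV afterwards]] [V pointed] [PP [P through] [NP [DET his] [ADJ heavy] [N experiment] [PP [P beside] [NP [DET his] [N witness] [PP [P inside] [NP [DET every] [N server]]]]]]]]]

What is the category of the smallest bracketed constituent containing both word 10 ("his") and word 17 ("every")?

NP

The smallest bracket enclosing both words is [NP his heavy experiment beside his witness inside every server], so the label is NP.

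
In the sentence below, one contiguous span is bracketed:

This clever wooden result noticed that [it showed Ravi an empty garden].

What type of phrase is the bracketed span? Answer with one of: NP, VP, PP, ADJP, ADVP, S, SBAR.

The span is built around the head "showed" — a clause (S).

S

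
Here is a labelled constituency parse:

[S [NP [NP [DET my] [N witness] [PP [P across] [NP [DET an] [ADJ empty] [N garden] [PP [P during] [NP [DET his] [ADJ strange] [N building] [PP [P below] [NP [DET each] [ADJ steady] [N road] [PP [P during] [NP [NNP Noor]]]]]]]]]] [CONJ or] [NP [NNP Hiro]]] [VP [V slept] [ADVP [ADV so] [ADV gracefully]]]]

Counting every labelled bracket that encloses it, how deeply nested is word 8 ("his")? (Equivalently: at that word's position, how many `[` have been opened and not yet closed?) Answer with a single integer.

The word sits inside DET, which is inside NP, inside PP, inside NP, inside PP, inside NP, inside NP, inside S — 8 brackets in all.

8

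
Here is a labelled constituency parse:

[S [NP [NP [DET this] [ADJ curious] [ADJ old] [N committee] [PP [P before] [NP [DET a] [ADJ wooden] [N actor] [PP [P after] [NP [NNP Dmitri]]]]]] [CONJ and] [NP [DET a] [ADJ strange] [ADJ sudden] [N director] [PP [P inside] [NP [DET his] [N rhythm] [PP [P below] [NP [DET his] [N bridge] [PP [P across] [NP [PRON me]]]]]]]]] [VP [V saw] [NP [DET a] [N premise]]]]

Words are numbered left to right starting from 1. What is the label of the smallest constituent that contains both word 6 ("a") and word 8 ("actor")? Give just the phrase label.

The smallest bracket enclosing both words is [NP a wooden actor after Dmitri], so the label is NP.

NP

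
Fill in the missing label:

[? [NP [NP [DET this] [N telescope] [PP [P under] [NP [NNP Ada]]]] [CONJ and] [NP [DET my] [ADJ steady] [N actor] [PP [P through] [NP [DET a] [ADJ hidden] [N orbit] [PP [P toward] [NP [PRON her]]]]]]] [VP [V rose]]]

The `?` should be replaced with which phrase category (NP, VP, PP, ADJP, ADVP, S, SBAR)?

Looking at what the `?` directly dominates — NP, VP — this is a clause (S).

S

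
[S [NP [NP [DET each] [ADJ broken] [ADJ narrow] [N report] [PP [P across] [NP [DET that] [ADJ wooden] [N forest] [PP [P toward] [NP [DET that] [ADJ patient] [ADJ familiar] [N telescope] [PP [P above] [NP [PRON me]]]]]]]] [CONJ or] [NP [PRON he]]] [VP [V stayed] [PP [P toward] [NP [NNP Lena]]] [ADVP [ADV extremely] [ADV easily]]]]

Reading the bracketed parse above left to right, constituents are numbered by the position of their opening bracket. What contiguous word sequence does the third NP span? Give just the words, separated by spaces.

In left-to-right order the NP constituents are "each broken narrow report across that wooden forest toward that patient familiar telescope above me or he"; "each broken narrow report across that wooden forest toward that patient familiar telescope above me"; "that wooden forest toward that patient familiar telescope above me"; "that patient familiar telescope above me"; "me"; "he"; "Lena". Number 3 is "that wooden forest toward that patient familiar telescope above me".

that wooden forest toward that patient familiar telescope above me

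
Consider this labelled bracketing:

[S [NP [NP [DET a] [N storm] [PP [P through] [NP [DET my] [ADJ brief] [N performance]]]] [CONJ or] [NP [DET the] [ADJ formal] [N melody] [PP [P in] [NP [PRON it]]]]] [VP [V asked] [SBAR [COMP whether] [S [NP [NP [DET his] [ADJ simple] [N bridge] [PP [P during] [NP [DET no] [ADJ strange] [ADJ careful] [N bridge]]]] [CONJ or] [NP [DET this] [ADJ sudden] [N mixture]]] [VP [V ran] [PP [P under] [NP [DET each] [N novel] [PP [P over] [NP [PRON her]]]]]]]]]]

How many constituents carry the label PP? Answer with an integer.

5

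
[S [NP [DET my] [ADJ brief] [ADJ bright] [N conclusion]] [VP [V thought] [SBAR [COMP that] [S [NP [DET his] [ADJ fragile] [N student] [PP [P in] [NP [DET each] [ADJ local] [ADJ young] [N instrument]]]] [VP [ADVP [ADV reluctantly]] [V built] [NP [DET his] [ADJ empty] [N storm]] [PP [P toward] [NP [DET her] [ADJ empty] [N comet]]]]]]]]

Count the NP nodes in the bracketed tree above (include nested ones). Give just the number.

5

Listing each NP by its span: [NP my brief bright conclusion]; [NP his fragile student in each local young instrument]; [NP each local young instrument]; [NP his empty storm]; [NP her empty comet] — that makes 5.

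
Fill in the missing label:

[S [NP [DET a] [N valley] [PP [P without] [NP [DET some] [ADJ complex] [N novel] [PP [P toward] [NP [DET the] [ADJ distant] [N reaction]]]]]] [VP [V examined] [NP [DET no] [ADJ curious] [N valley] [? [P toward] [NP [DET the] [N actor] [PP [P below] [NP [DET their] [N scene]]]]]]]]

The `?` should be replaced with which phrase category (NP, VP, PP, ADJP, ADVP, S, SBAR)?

A constituent whose immediate children are P 'toward', NP is a prepositional phrase: PP.

PP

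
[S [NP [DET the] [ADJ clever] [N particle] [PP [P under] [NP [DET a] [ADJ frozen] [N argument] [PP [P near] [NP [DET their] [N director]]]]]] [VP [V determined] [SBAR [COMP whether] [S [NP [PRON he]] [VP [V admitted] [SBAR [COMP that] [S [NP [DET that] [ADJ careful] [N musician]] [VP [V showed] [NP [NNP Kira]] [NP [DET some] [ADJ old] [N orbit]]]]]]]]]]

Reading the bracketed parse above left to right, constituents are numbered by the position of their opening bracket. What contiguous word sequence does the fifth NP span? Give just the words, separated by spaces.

that careful musician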